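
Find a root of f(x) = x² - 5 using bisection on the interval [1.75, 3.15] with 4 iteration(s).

f(x) = x² - 5
Initial interval: [1.75, 3.15]

Iteration 1:
  c_1 = (1.750000 + 3.150000)/2 = 2.450000
  f(c_1) = f(2.450000) = 1.002500
  f(a) × f(c) < 0, new interval: [1.750000, 2.450000]
Iteration 2:
  c_2 = (1.750000 + 2.450000)/2 = 2.100000
  f(c_2) = f(2.100000) = -0.590000
  f(a) × f(c) ≥ 0, new interval: [2.100000, 2.450000]
Iteration 3:
  c_3 = (2.100000 + 2.450000)/2 = 2.275000
  f(c_3) = f(2.275000) = 0.175625
  f(a) × f(c) < 0, new interval: [2.100000, 2.275000]
Iteration 4:
  c_4 = (2.100000 + 2.275000)/2 = 2.187500
  f(c_4) = f(2.187500) = -0.214844
  f(a) × f(c) ≥ 0, new interval: [2.187500, 2.275000]

After 4 iteration(s), the approximation is c_4 = 2.187500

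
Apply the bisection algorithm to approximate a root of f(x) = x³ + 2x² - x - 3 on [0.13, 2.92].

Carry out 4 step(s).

f(x) = x³ + 2x² - x - 3
Initial interval: [0.13, 2.92]

Iteration 1:
  c_1 = (0.130000 + 2.920000)/2 = 1.525000
  f(c_1) = f(1.525000) = 3.672828
  f(a) × f(c) < 0, new interval: [0.130000, 1.525000]
Iteration 2:
  c_2 = (0.130000 + 1.525000)/2 = 0.827500
  f(c_2) = f(0.827500) = -1.891352
  f(a) × f(c) ≥ 0, new interval: [0.827500, 1.525000]
Iteration 3:
  c_3 = (0.827500 + 1.525000)/2 = 1.176250
  f(c_3) = f(1.176250) = 0.218295
  f(a) × f(c) < 0, new interval: [0.827500, 1.176250]
Iteration 4:
  c_4 = (0.827500 + 1.176250)/2 = 1.001875
  f(c_4) = f(1.001875) = -0.988732
  f(a) × f(c) ≥ 0, new interval: [1.001875, 1.176250]

After 4 iteration(s), the approximation is c_4 = 1.001875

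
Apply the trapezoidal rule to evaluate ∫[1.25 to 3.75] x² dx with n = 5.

f(x) = x²
a = 1.25, b = 3.75, n = 5
h = (b - a)/n = 0.500000

Trapezoidal rule: (h/2)[f(x₀) + 2f(x₁) + 2f(x₂) + ... + f(xₙ)]

x_0 = 1.2500, f(x_0) = 1.562500, coefficient = 1
x_1 = 1.7500, f(x_1) = 3.062500, coefficient = 2
x_2 = 2.2500, f(x_2) = 5.062500, coefficient = 2
x_3 = 2.7500, f(x_3) = 7.562500, coefficient = 2
x_4 = 3.2500, f(x_4) = 10.562500, coefficient = 2
x_5 = 3.7500, f(x_5) = 14.062500, coefficient = 1

I ≈ (0.500000/2) × 68.125000 = 17.031250
Exact value: 16.927083
Error: 0.104167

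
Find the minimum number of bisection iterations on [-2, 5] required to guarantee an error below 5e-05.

We need (b-a)/2^n ≤ 5e-05
(5 - (-2))/2^n ≤ 5e-05
7/2^n ≤ 5e-05
2^n ≥ 140000
n ≥ log₂(140000) = 17.10
n ≥ 18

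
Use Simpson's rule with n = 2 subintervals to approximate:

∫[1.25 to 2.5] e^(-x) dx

f(x) = e^(-x)
a = 1.25, b = 2.5, n = 2
h = (b - a)/n = 0.625000

Simpson's rule: (h/3)[f(x₀) + 4f(x₁) + 2f(x₂) + ... + f(xₙ)]

x_0 = 1.2500, f(x_0) = 0.286505, coefficient = 1
x_1 = 1.8750, f(x_1) = 0.153355, coefficient = 4
x_2 = 2.5000, f(x_2) = 0.082085, coefficient = 1

I ≈ (0.625000/3) × 0.982010 = 0.204585
Exact value: 0.204420
Error: 0.000166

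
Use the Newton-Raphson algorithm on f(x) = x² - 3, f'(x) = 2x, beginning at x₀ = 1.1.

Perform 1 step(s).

f(x) = x² - 3
f'(x) = 2x
x₀ = 1.1

Newton-Raphson formula: x_{n+1} = x_n - f(x_n)/f'(x_n)

Iteration 1:
  f(1.100000) = -1.790000
  f'(1.100000) = 2.200000
  x_1 = 1.100000 - (-1.790000)/2.200000 = 1.913636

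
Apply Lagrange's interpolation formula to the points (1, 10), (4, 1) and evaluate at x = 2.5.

Lagrange interpolation formula:
P(x) = Σ yᵢ × Lᵢ(x)
where Lᵢ(x) = Π_{j≠i} (x - xⱼ)/(xᵢ - xⱼ)

L_0(2.5) = (2.5 - 4)/(1 - 4) = 0.500000
L_1(2.5) = (2.5 - 1)/(4 - 1) = 0.500000

P(2.5) = 10×L_0(2.5) + 1×L_1(2.5)
P(2.5) = 5.500000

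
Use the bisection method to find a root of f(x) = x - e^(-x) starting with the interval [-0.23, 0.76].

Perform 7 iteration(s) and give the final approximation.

f(x) = x - e^(-x)
Initial interval: [-0.23, 0.76]

Iteration 1:
  c_1 = (-0.230000 + 0.760000)/2 = 0.265000
  f(c_1) = f(0.265000) = -0.502206
  f(a) × f(c) ≥ 0, new interval: [0.265000, 0.760000]
Iteration 2:
  c_2 = (0.265000 + 0.760000)/2 = 0.512500
  f(c_2) = f(0.512500) = -0.086496
  f(a) × f(c) ≥ 0, new interval: [0.512500, 0.760000]
Iteration 3:
  c_3 = (0.512500 + 0.760000)/2 = 0.636250
  f(c_3) = f(0.636250) = 0.106977
  f(a) × f(c) < 0, new interval: [0.512500, 0.636250]
Iteration 4:
  c_4 = (0.512500 + 0.636250)/2 = 0.574375
  f(c_4) = f(0.574375) = 0.011318
  f(a) × f(c) < 0, new interval: [0.512500, 0.574375]
Iteration 5:
  c_5 = (0.512500 + 0.574375)/2 = 0.543438
  f(c_5) = f(0.543438) = -0.037311
  f(a) × f(c) ≥ 0, new interval: [0.543438, 0.574375]
Iteration 6:
  c_6 = (0.543438 + 0.574375)/2 = 0.558906
  f(c_6) = f(0.558906) = -0.012928
  f(a) × f(c) ≥ 0, new interval: [0.558906, 0.574375]
Iteration 7:
  c_7 = (0.558906 + 0.574375)/2 = 0.566641
  f(c_7) = f(0.566641) = -0.000788
  f(a) × f(c) ≥ 0, new interval: [0.566641, 0.574375]

After 7 iteration(s), the approximation is c_7 = 0.566641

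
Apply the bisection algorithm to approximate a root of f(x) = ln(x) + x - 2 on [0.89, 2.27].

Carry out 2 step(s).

f(x) = ln(x) + x - 2
Initial interval: [0.89, 2.27]

Iteration 1:
  c_1 = (0.890000 + 2.270000)/2 = 1.580000
  f(c_1) = f(1.580000) = 0.037425
  f(a) × f(c) < 0, new interval: [0.890000, 1.580000]
Iteration 2:
  c_2 = (0.890000 + 1.580000)/2 = 1.235000
  f(c_2) = f(1.235000) = -0.553929
  f(a) × f(c) ≥ 0, new interval: [1.235000, 1.580000]

After 2 iteration(s), the approximation is c_2 = 1.235000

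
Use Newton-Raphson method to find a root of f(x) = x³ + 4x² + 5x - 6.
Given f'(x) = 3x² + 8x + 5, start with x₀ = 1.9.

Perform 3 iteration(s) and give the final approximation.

f(x) = x³ + 4x² + 5x - 6
f'(x) = 3x² + 8x + 5
x₀ = 1.9

Newton-Raphson formula: x_{n+1} = x_n - f(x_n)/f'(x_n)

Iteration 1:
  f(1.900000) = 24.799000
  f'(1.900000) = 31.030000
  x_1 = 1.900000 - 24.799000/31.030000 = 1.100806
Iteration 2:
  f(1.100806) = 5.685048
  f'(1.100806) = 17.441765
  x_2 = 1.100806 - 5.685048/17.441765 = 0.774861
Iteration 3:
  f(0.774861) = 0.741179
  f'(0.774861) = 13.000119
  x_3 = 0.774861 - 0.741179/13.000119 = 0.717848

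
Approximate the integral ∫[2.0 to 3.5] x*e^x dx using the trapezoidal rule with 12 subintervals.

f(x) = x*e^x
a = 2.0, b = 3.5, n = 12
h = (b - a)/n = 0.125000

Trapezoidal rule: (h/2)[f(x₀) + 2f(x₁) + 2f(x₂) + ... + f(xₙ)]

x_0 = 2.0000, f(x_0) = 14.778112, coefficient = 1
x_1 = 2.1250, f(x_1) = 17.792407, coefficient = 2
x_2 = 2.2500, f(x_2) = 21.347406, coefficient = 2
x_3 = 2.3750, f(x_3) = 25.533656, coefficient = 2
x_4 = 2.5000, f(x_4) = 30.456235, coefficient = 2
x_5 = 2.6250, f(x_5) = 36.237007, coefficient = 2
x_6 = 2.7500, f(x_6) = 43.017238, coefficient = 2
x_7 = 2.8750, f(x_7) = 50.960594, coefficient = 2
x_8 = 3.0000, f(x_8) = 60.256611, coefficient = 2
x_9 = 3.1250, f(x_9) = 71.124672, coefficient = 2
x_10 = 3.2500, f(x_10) = 83.818605, coefficient = 2
x_11 = 3.3750, f(x_11) = 98.631958, coefficient = 2
x_12 = 3.5000, f(x_12) = 115.904082, coefficient = 1

I ≈ (0.125000/2) × 1209.034971 = 75.564686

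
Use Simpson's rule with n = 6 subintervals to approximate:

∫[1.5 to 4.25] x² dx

f(x) = x²
a = 1.5, b = 4.25, n = 6
h = (b - a)/n = 0.458333

Simpson's rule: (h/3)[f(x₀) + 4f(x₁) + 2f(x₂) + ... + f(xₙ)]

x_0 = 1.5000, f(x_0) = 2.250000, coefficient = 1
x_1 = 1.9583, f(x_1) = 3.835069, coefficient = 4
x_2 = 2.4167, f(x_2) = 5.840278, coefficient = 2
x_3 = 2.8750, f(x_3) = 8.265625, coefficient = 4
x_4 = 3.3333, f(x_4) = 11.111111, coefficient = 2
x_5 = 3.7917, f(x_5) = 14.376736, coefficient = 4
x_6 = 4.2500, f(x_6) = 18.062500, coefficient = 1

I ≈ (0.458333/3) × 160.125000 = 24.463542
Exact value: 24.463542
Error: 0.000000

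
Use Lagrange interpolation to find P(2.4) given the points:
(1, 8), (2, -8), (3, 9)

Lagrange interpolation formula:
P(x) = Σ yᵢ × Lᵢ(x)
where Lᵢ(x) = Π_{j≠i} (x - xⱼ)/(xᵢ - xⱼ)

L_0(2.4) = (2.4 - 2)/(1 - 2) × (2.4 - 3)/(1 - 3) = -0.120000
L_1(2.4) = (2.4 - 1)/(2 - 1) × (2.4 - 3)/(2 - 3) = 0.840000
L_2(2.4) = (2.4 - 1)/(3 - 1) × (2.4 - 2)/(3 - 2) = 0.280000

P(2.4) = 8×L_0(2.4) + (-8)×L_1(2.4) + 9×L_2(2.4)
P(2.4) = -5.160000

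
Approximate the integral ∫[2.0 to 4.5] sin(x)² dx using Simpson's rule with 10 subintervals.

f(x) = sin(x)²
a = 2.0, b = 4.5, n = 10
h = (b - a)/n = 0.250000

Simpson's rule: (h/3)[f(x₀) + 4f(x₁) + 2f(x₂) + ... + f(xₙ)]

x_0 = 2.0000, f(x_0) = 0.826822, coefficient = 1
x_1 = 2.2500, f(x_1) = 0.605398, coefficient = 4
x_2 = 2.5000, f(x_2) = 0.358169, coefficient = 2
x_3 = 2.7500, f(x_3) = 0.145665, coefficient = 4
x_4 = 3.0000, f(x_4) = 0.019915, coefficient = 2
x_5 = 3.2500, f(x_5) = 0.011706, coefficient = 4
x_6 = 3.5000, f(x_6) = 0.123049, coefficient = 2
x_7 = 3.7500, f(x_7) = 0.326682, coefficient = 4
x_8 = 4.0000, f(x_8) = 0.572750, coefficient = 2
x_9 = 4.2500, f(x_9) = 0.801006, coefficient = 4
x_10 = 4.5000, f(x_10) = 0.955565, coefficient = 1

I ≈ (0.250000/3) × 11.491982 = 0.957665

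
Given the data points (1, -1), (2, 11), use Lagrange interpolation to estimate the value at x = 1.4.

Lagrange interpolation formula:
P(x) = Σ yᵢ × Lᵢ(x)
where Lᵢ(x) = Π_{j≠i} (x - xⱼ)/(xᵢ - xⱼ)

L_0(1.4) = (1.4 - 2)/(1 - 2) = 0.600000
L_1(1.4) = (1.4 - 1)/(2 - 1) = 0.400000

P(1.4) = (-1)×L_0(1.4) + 11×L_1(1.4)
P(1.4) = 3.800000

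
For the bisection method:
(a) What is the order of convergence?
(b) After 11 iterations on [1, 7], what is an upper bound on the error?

(a) Bisection has linear (order 1) convergence; the error is halved each step.

(b) Error bound = (b-a)/2^n = (7 - 1)/2^{11}
    = 6/2^{11}

(a) 1 (linear); (b) error ≤ 2.93e-03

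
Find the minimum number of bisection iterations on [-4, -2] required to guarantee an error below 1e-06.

We need (b-a)/2^n ≤ 1e-06
(-2 - (-4))/2^n ≤ 1e-06
2/2^n ≤ 1e-06
2^n ≥ 2000000
n ≥ log₂(2000000) = 20.93
n ≥ 21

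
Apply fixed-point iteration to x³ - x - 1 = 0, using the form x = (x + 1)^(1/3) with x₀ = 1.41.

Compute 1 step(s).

Equation: x³ - x - 1 = 0
Fixed-point form: x = (x + 1)^(1/3)
x₀ = 1.41

x_1 = g(1.410000) = 1.340723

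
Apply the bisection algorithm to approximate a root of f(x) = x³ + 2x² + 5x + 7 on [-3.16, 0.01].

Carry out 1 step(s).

f(x) = x³ + 2x² + 5x + 7
Initial interval: [-3.16, 0.01]

Iteration 1:
  c_1 = (-3.160000 + 0.010000)/2 = -1.575000
  f(c_1) = f(-1.575000) = 0.179266
  f(a) × f(c) < 0, new interval: [-3.160000, -1.575000]

After 1 iteration(s), the approximation is c_1 = -1.575000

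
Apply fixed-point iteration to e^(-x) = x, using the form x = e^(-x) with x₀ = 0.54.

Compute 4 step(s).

Equation: e^(-x) = x
Fixed-point form: x = e^(-x)
x₀ = 0.54

x_1 = g(0.540000) = 0.582748
x_2 = g(0.582748) = 0.558362
x_3 = g(0.558362) = 0.572146
x_4 = g(0.572146) = 0.564313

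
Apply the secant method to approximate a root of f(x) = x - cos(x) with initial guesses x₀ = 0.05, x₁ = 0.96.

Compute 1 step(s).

f(x) = x - cos(x)
x₀ = 0.05, x₁ = 0.96

Secant formula: x_{n+1} = x_n - f(x_n)(x_n - x_{n-1})/(f(x_n) - f(x_{n-1}))

Iteration 1:
  f(0.050000) = -0.948750
  f(0.960000) = 0.386480
  x_2 = 0.960000 - 0.386480×(0.960000 - 0.050000)/(0.386480 - (-0.948750))
       = 0.696602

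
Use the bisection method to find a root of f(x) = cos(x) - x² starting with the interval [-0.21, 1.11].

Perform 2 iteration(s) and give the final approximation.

f(x) = cos(x) - x²
Initial interval: [-0.21, 1.11]

Iteration 1:
  c_1 = (-0.210000 + 1.110000)/2 = 0.450000
  f(c_1) = f(0.450000) = 0.697947
  f(a) × f(c) ≥ 0, new interval: [0.450000, 1.110000]
Iteration 2:
  c_2 = (0.450000 + 1.110000)/2 = 0.780000
  f(c_2) = f(0.780000) = 0.102514
  f(a) × f(c) ≥ 0, new interval: [0.780000, 1.110000]

After 2 iteration(s), the approximation is c_2 = 0.780000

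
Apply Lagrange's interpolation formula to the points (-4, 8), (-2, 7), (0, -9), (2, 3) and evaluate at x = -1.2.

Lagrange interpolation formula:
P(x) = Σ yᵢ × Lᵢ(x)
where Lᵢ(x) = Π_{j≠i} (x - xⱼ)/(xᵢ - xⱼ)

L_0(-1.2) = (-1.2 - (-2))/(-4 - (-2)) × (-1.2 - 0)/(-4 - 0) × (-1.2 - 2)/(-4 - 2) = -0.064000
L_1(-1.2) = (-1.2 - (-4))/(-2 - (-4)) × (-1.2 - 0)/(-2 - 0) × (-1.2 - 2)/(-2 - 2) = 0.672000
L_2(-1.2) = (-1.2 - (-4))/(0 - (-4)) × (-1.2 - (-2))/(0 - (-2)) × (-1.2 - 2)/(0 - 2) = 0.448000
L_3(-1.2) = (-1.2 - (-4))/(2 - (-4)) × (-1.2 - (-2))/(2 - (-2)) × (-1.2 - 0)/(2 - 0) = -0.056000

P(-1.2) = 8×L_0(-1.2) + 7×L_1(-1.2) + (-9)×L_2(-1.2) + 3×L_3(-1.2)
P(-1.2) = -0.008000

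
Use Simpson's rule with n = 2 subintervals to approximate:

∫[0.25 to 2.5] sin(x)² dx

f(x) = sin(x)²
a = 0.25, b = 2.5, n = 2
h = (b - a)/n = 1.125000

Simpson's rule: (h/3)[f(x₀) + 4f(x₁) + 2f(x₂) + ... + f(xₙ)]

x_0 = 0.2500, f(x_0) = 0.061209, coefficient = 1
x_1 = 1.3750, f(x_1) = 0.962151, coefficient = 4
x_2 = 2.5000, f(x_2) = 0.358169, coefficient = 1

I ≈ (1.125000/3) × 4.267982 = 1.600493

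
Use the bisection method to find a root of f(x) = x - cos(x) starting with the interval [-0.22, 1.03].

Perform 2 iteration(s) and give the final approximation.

f(x) = x - cos(x)
Initial interval: [-0.22, 1.03]

Iteration 1:
  c_1 = (-0.220000 + 1.030000)/2 = 0.405000
  f(c_1) = f(0.405000) = -0.514102
  f(a) × f(c) ≥ 0, new interval: [0.405000, 1.030000]
Iteration 2:
  c_2 = (0.405000 + 1.030000)/2 = 0.717500
  f(c_2) = f(0.717500) = -0.035952
  f(a) × f(c) ≥ 0, new interval: [0.717500, 1.030000]

After 2 iteration(s), the approximation is c_2 = 0.717500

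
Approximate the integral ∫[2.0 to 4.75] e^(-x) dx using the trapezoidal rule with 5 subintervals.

f(x) = e^(-x)
a = 2.0, b = 4.75, n = 5
h = (b - a)/n = 0.550000

Trapezoidal rule: (h/2)[f(x₀) + 2f(x₁) + 2f(x₂) + ... + f(xₙ)]

x_0 = 2.0000, f(x_0) = 0.135335, coefficient = 1
x_1 = 2.5500, f(x_1) = 0.078082, coefficient = 2
x_2 = 3.1000, f(x_2) = 0.045049, coefficient = 2
x_3 = 3.6500, f(x_3) = 0.025991, coefficient = 2
x_4 = 4.2000, f(x_4) = 0.014996, coefficient = 2
x_5 = 4.7500, f(x_5) = 0.008652, coefficient = 1

I ≈ (0.550000/2) × 0.472222 = 0.129861
Exact value: 0.126684
Error: 0.003177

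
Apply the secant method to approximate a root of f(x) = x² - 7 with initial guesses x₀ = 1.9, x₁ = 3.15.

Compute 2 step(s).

f(x) = x² - 7
x₀ = 1.9, x₁ = 3.15

Secant formula: x_{n+1} = x_n - f(x_n)(x_n - x_{n-1})/(f(x_n) - f(x_{n-1}))

Iteration 1:
  f(1.900000) = -3.390000
  f(3.150000) = 2.922500
  x_2 = 3.150000 - 2.922500×(3.150000 - 1.900000)/(2.922500 - (-3.390000))
       = 2.571287
Iteration 2:
  f(3.150000) = 2.922500
  f(2.571287) = -0.388483
  x_3 = 2.571287 - (-0.388483)×(2.571287 - 3.150000)/(-0.388483 - 2.922500)
       = 2.639188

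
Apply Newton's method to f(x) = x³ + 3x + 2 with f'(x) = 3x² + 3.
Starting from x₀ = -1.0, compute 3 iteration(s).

f(x) = x³ + 3x + 2
f'(x) = 3x² + 3
x₀ = -1.0

Newton-Raphson formula: x_{n+1} = x_n - f(x_n)/f'(x_n)

Iteration 1:
  f(-1.000000) = -2.000000
  f'(-1.000000) = 6.000000
  x_1 = -1.000000 - (-2.000000)/6.000000 = -0.666667
Iteration 2:
  f(-0.666667) = -0.296296
  f'(-0.666667) = 4.333333
  x_2 = -0.666667 - (-0.296296)/4.333333 = -0.598291
Iteration 3:
  f(-0.598291) = -0.009031
  f'(-0.598291) = 4.073855
  x_3 = -0.598291 - (-0.009031)/4.073855 = -0.596074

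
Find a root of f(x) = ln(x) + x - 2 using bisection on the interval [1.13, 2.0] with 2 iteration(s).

f(x) = ln(x) + x - 2
Initial interval: [1.13, 2.0]

Iteration 1:
  c_1 = (1.130000 + 2.000000)/2 = 1.565000
  f(c_1) = f(1.565000) = 0.012886
  f(a) × f(c) < 0, new interval: [1.130000, 1.565000]
Iteration 2:
  c_2 = (1.130000 + 1.565000)/2 = 1.347500
  f(c_2) = f(1.347500) = -0.354249
  f(a) × f(c) ≥ 0, new interval: [1.347500, 1.565000]

After 2 iteration(s), the approximation is c_2 = 1.347500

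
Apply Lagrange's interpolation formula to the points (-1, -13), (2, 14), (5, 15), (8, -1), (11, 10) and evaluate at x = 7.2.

Lagrange interpolation formula:
P(x) = Σ yᵢ × Lᵢ(x)
where Lᵢ(x) = Π_{j≠i} (x - xⱼ)/(xᵢ - xⱼ)

L_0(7.2) = (7.2 - 2)/(-1 - 2) × (7.2 - 5)/(-1 - 5) × (7.2 - 8)/(-1 - 8) × (7.2 - 11)/(-1 - 11) = 0.017890
L_1(7.2) = (7.2 - (-1))/(2 - (-1)) × (7.2 - 5)/(2 - 5) × (7.2 - 8)/(2 - 8) × (7.2 - 11)/(2 - 11) = -0.112843
L_2(7.2) = (7.2 - (-1))/(5 - (-1)) × (7.2 - 2)/(5 - 2) × (7.2 - 8)/(5 - 8) × (7.2 - 11)/(5 - 11) = 0.400079
L_3(7.2) = (7.2 - (-1))/(8 - (-1)) × (7.2 - 2)/(8 - 2) × (7.2 - 5)/(8 - 5) × (7.2 - 11)/(8 - 11) = 0.733478
L_4(7.2) = (7.2 - (-1))/(11 - (-1)) × (7.2 - 2)/(11 - 2) × (7.2 - 5)/(11 - 5) × (7.2 - 8)/(11 - 8) = -0.038604

P(7.2) = (-13)×L_0(7.2) + 14×L_1(7.2) + 15×L_2(7.2) + (-1)×L_3(7.2) + 10×L_4(7.2)
P(7.2) = 3.069300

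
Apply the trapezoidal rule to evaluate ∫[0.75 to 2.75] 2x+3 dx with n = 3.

f(x) = 2x+3
a = 0.75, b = 2.75, n = 3
h = (b - a)/n = 0.666667

Trapezoidal rule: (h/2)[f(x₀) + 2f(x₁) + 2f(x₂) + ... + f(xₙ)]

x_0 = 0.7500, f(x_0) = 4.500000, coefficient = 1
x_1 = 1.4167, f(x_1) = 5.833333, coefficient = 2
x_2 = 2.0833, f(x_2) = 7.166667, coefficient = 2
x_3 = 2.7500, f(x_3) = 8.500000, coefficient = 1

I ≈ (0.666667/2) × 39.000000 = 13.000000
Exact value: 13.000000
Error: 0.000000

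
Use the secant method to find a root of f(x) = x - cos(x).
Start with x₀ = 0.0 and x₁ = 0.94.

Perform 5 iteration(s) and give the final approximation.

f(x) = x - cos(x)
x₀ = 0.0, x₁ = 0.94

Secant formula: x_{n+1} = x_n - f(x_n)(x_n - x_{n-1})/(f(x_n) - f(x_{n-1}))

Iteration 1:
  f(0.000000) = -1.000000
  f(0.940000) = 0.350212
  x_2 = 0.940000 - 0.350212×(0.940000 - 0.000000)/(0.350212 - (-1.000000))
       = 0.696187
Iteration 2:
  f(0.940000) = 0.350212
  f(0.696187) = -0.071106
  x_3 = 0.696187 - (-0.071106)×(0.696187 - 0.940000)/(-0.071106 - 0.350212)
       = 0.737335
Iteration 3:
  f(0.696187) = -0.071106
  f(0.737335) = -0.002927
  x_4 = 0.737335 - (-0.002927)×(0.737335 - 0.696187)/(-0.002927 - (-0.071106))
       = 0.739102
Iteration 4:
  f(0.737335) = -0.002927
  f(0.739102) = 0.000028
  x_5 = 0.739102 - 0.000028×(0.739102 - 0.737335)/(0.000028 - (-0.002927))
       = 0.739085
Iteration 5:
  f(0.739102) = 0.000028
  f(0.739085) = 0.000000
  x_6 = 0.739085 - 0.000000×(0.739085 - 0.739102)/(0.000000 - 0.000028)
       = 0.739085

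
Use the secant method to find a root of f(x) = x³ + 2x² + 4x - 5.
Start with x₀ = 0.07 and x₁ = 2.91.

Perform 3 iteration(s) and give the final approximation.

f(x) = x³ + 2x² + 4x - 5
x₀ = 0.07, x₁ = 2.91

Secant formula: x_{n+1} = x_n - f(x_n)(x_n - x_{n-1})/(f(x_n) - f(x_{n-1}))

Iteration 1:
  f(0.070000) = -4.709857
  f(2.910000) = 48.218371
  x_2 = 2.910000 - 48.218371×(2.910000 - 0.070000)/(48.218371 - (-4.709857))
       = 0.322719
Iteration 2:
  f(2.910000) = 48.218371
  f(0.322719) = -3.467216
  x_3 = 0.322719 - (-3.467216)×(0.322719 - 2.910000)/(-3.467216 - 48.218371)
       = 0.496282
Iteration 3:
  f(0.322719) = -3.467216
  f(0.496282) = -2.400051
  x_4 = 0.496282 - (-2.400051)×(0.496282 - 0.322719)/(-2.400051 - (-3.467216))
       = 0.886622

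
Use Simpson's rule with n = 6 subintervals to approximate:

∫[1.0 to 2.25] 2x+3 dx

f(x) = 2x+3
a = 1.0, b = 2.25, n = 6
h = (b - a)/n = 0.208333

Simpson's rule: (h/3)[f(x₀) + 4f(x₁) + 2f(x₂) + ... + f(xₙ)]

x_0 = 1.0000, f(x_0) = 5.000000, coefficient = 1
x_1 = 1.2083, f(x_1) = 5.416667, coefficient = 4
x_2 = 1.4167, f(x_2) = 5.833333, coefficient = 2
x_3 = 1.6250, f(x_3) = 6.250000, coefficient = 4
x_4 = 1.8333, f(x_4) = 6.666667, coefficient = 2
x_5 = 2.0417, f(x_5) = 7.083333, coefficient = 4
x_6 = 2.2500, f(x_6) = 7.500000, coefficient = 1

I ≈ (0.208333/3) × 112.500000 = 7.812500
Exact value: 7.812500
Error: 0.000000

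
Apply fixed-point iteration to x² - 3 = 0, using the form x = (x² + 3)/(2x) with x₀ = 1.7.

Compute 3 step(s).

Equation: x² - 3 = 0
Fixed-point form: x = (x² + 3)/(2x)
x₀ = 1.7

x_1 = g(1.700000) = 1.732353
x_2 = g(1.732353) = 1.732051
x_3 = g(1.732051) = 1.732051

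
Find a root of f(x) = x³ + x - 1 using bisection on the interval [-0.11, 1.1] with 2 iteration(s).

f(x) = x³ + x - 1
Initial interval: [-0.11, 1.1]

Iteration 1:
  c_1 = (-0.110000 + 1.100000)/2 = 0.495000
  f(c_1) = f(0.495000) = -0.383713
  f(a) × f(c) ≥ 0, new interval: [0.495000, 1.100000]
Iteration 2:
  c_2 = (0.495000 + 1.100000)/2 = 0.797500
  f(c_2) = f(0.797500) = 0.304715
  f(a) × f(c) < 0, new interval: [0.495000, 0.797500]

After 2 iteration(s), the approximation is c_2 = 0.797500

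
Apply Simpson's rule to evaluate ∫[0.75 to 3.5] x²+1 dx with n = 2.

f(x) = x²+1
a = 0.75, b = 3.5, n = 2
h = (b - a)/n = 1.375000

Simpson's rule: (h/3)[f(x₀) + 4f(x₁) + 2f(x₂) + ... + f(xₙ)]

x_0 = 0.7500, f(x_0) = 1.562500, coefficient = 1
x_1 = 2.1250, f(x_1) = 5.515625, coefficient = 4
x_2 = 3.5000, f(x_2) = 13.250000, coefficient = 1

I ≈ (1.375000/3) × 36.875000 = 16.901042
Exact value: 16.901042
Error: 0.000000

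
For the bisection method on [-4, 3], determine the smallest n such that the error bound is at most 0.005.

We need (b-a)/2^n ≤ 0.005
(3 - (-4))/2^n ≤ 0.005
7/2^n ≤ 0.005
2^n ≥ 1400
n ≥ log₂(1400) = 10.45
n ≥ 11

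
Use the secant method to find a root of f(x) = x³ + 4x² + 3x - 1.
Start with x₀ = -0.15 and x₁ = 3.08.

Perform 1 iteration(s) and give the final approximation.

f(x) = x³ + 4x² + 3x - 1
x₀ = -0.15, x₁ = 3.08

Secant formula: x_{n+1} = x_n - f(x_n)(x_n - x_{n-1})/(f(x_n) - f(x_{n-1}))

Iteration 1:
  f(-0.150000) = -1.363375
  f(3.080000) = 75.403712
  x_2 = 3.080000 - 75.403712×(3.080000 - (-0.150000))/(75.403712 - (-1.363375))
       = -0.092636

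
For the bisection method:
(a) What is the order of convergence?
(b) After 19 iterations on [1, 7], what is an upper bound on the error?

(a) Bisection has linear (order 1) convergence; the error is halved each step.

(b) Error bound = (b-a)/2^n = (7 - 1)/2^{19}
    = 6/2^{19}

(a) 1 (linear); (b) error ≤ 1.14e-05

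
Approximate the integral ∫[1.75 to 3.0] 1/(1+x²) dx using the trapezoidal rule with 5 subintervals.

f(x) = 1/(1+x²)
a = 1.75, b = 3.0, n = 5
h = (b - a)/n = 0.250000

Trapezoidal rule: (h/2)[f(x₀) + 2f(x₁) + 2f(x₂) + ... + f(xₙ)]

x_0 = 1.7500, f(x_0) = 0.246154, coefficient = 1
x_1 = 2.0000, f(x_1) = 0.200000, coefficient = 2
x_2 = 2.2500, f(x_2) = 0.164948, coefficient = 2
x_3 = 2.5000, f(x_3) = 0.137931, coefficient = 2
x_4 = 2.7500, f(x_4) = 0.116788, coefficient = 2
x_5 = 3.0000, f(x_5) = 0.100000, coefficient = 1

I ≈ (0.250000/2) × 1.585489 = 0.198186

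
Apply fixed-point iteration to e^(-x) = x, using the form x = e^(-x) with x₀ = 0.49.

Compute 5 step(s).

Equation: e^(-x) = x
Fixed-point form: x = e^(-x)
x₀ = 0.49

x_1 = g(0.490000) = 0.612626
x_2 = g(0.612626) = 0.541926
x_3 = g(0.541926) = 0.581627
x_4 = g(0.581627) = 0.558988
x_5 = g(0.558988) = 0.571787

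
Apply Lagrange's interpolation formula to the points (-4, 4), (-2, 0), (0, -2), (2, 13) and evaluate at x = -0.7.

Lagrange interpolation formula:
P(x) = Σ yᵢ × Lᵢ(x)
where Lᵢ(x) = Π_{j≠i} (x - xⱼ)/(xᵢ - xⱼ)

L_0(-0.7) = (-0.7 - (-2))/(-4 - (-2)) × (-0.7 - 0)/(-4 - 0) × (-0.7 - 2)/(-4 - 2) = -0.051187
L_1(-0.7) = (-0.7 - (-4))/(-2 - (-4)) × (-0.7 - 0)/(-2 - 0) × (-0.7 - 2)/(-2 - 2) = 0.389812
L_2(-0.7) = (-0.7 - (-4))/(0 - (-4)) × (-0.7 - (-2))/(0 - (-2)) × (-0.7 - 2)/(0 - 2) = 0.723938
L_3(-0.7) = (-0.7 - (-4))/(2 - (-4)) × (-0.7 - (-2))/(2 - (-2)) × (-0.7 - 0)/(2 - 0) = -0.062562

P(-0.7) = 4×L_0(-0.7) + 0×L_1(-0.7) + (-2)×L_2(-0.7) + 13×L_3(-0.7)
P(-0.7) = -2.465937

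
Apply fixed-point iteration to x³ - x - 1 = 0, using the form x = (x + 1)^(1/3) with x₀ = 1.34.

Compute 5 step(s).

Equation: x³ - x - 1 = 0
Fixed-point form: x = (x + 1)^(1/3)
x₀ = 1.34

x_1 = g(1.340000) = 1.327614
x_2 = g(1.327614) = 1.325268
x_3 = g(1.325268) = 1.324822
x_4 = g(1.324822) = 1.324738
x_5 = g(1.324738) = 1.324722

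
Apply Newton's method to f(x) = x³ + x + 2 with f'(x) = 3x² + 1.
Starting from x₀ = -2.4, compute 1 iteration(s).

f(x) = x³ + x + 2
f'(x) = 3x² + 1
x₀ = -2.4

Newton-Raphson formula: x_{n+1} = x_n - f(x_n)/f'(x_n)

Iteration 1:
  f(-2.400000) = -14.224000
  f'(-2.400000) = 18.280000
  x_1 = -2.400000 - (-14.224000)/18.280000 = -1.621882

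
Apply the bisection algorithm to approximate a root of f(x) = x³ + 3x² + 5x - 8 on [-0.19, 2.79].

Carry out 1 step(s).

f(x) = x³ + 3x² + 5x - 8
Initial interval: [-0.19, 2.79]

Iteration 1:
  c_1 = (-0.190000 + 2.790000)/2 = 1.300000
  f(c_1) = f(1.300000) = 5.767000
  f(a) × f(c) < 0, new interval: [-0.190000, 1.300000]

After 1 iteration(s), the approximation is c_1 = 1.300000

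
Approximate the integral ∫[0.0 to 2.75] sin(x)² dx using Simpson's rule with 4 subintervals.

f(x) = sin(x)²
a = 0.0, b = 2.75, n = 4
h = (b - a)/n = 0.687500

Simpson's rule: (h/3)[f(x₀) + 4f(x₁) + 2f(x₂) + ... + f(xₙ)]

x_0 = 0.0000, f(x_0) = 0.000000, coefficient = 1
x_1 = 0.6875, f(x_1) = 0.402726, coefficient = 4
x_2 = 1.3750, f(x_2) = 0.962151, coefficient = 2
x_3 = 2.0625, f(x_3) = 0.777095, coefficient = 4
x_4 = 2.7500, f(x_4) = 0.145665, coefficient = 1

I ≈ (0.687500/3) × 6.789251 = 1.555870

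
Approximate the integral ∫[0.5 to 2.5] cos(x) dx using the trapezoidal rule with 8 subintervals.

f(x) = cos(x)
a = 0.5, b = 2.5, n = 8
h = (b - a)/n = 0.250000

Trapezoidal rule: (h/2)[f(x₀) + 2f(x₁) + 2f(x₂) + ... + f(xₙ)]

x_0 = 0.5000, f(x_0) = 0.877583, coefficient = 1
x_1 = 0.7500, f(x_1) = 0.731689, coefficient = 2
x_2 = 1.0000, f(x_2) = 0.540302, coefficient = 2
x_3 = 1.2500, f(x_3) = 0.315322, coefficient = 2
x_4 = 1.5000, f(x_4) = 0.070737, coefficient = 2
x_5 = 1.7500, f(x_5) = -0.178246, coefficient = 2
x_6 = 2.0000, f(x_6) = -0.416147, coefficient = 2
x_7 = 2.2500, f(x_7) = -0.628174, coefficient = 2
x_8 = 2.5000, f(x_8) = -0.801144, coefficient = 1

I ≈ (0.250000/2) × 0.947407 = 0.118426
Exact value: 0.119047
Error: 0.000621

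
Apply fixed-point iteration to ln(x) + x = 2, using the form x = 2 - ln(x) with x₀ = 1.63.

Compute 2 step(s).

Equation: ln(x) + x = 2
Fixed-point form: x = 2 - ln(x)
x₀ = 1.63

x_1 = g(1.630000) = 1.511420
x_2 = g(1.511420) = 1.586950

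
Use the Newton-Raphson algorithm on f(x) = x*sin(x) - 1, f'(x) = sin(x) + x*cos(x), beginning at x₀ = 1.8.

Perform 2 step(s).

f(x) = x*sin(x) - 1
f'(x) = sin(x) + x*cos(x)
x₀ = 1.8

Newton-Raphson formula: x_{n+1} = x_n - f(x_n)/f'(x_n)

Iteration 1:
  f(1.800000) = 0.752926
  f'(1.800000) = 0.564884
  x_1 = 1.800000 - 0.752926/0.564884 = 0.467114
Iteration 2:
  f(0.467114) = -0.789653
  f'(0.467114) = 0.867384
  x_2 = 0.467114 - (-0.789653)/0.867384 = 1.377499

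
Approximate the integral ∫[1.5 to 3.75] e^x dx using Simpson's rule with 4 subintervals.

f(x) = e^x
a = 1.5, b = 3.75, n = 4
h = (b - a)/n = 0.562500

Simpson's rule: (h/3)[f(x₀) + 4f(x₁) + 2f(x₂) + ... + f(xₙ)]

x_0 = 1.5000, f(x_0) = 4.481689, coefficient = 1
x_1 = 2.0625, f(x_1) = 7.865609, coefficient = 4
x_2 = 2.6250, f(x_2) = 13.804574, coefficient = 2
x_3 = 3.1875, f(x_3) = 24.227782, coefficient = 4
x_4 = 3.7500, f(x_4) = 42.521082, coefficient = 1

I ≈ (0.562500/3) × 202.985485 = 38.059779
Exact value: 38.039393
Error: 0.020386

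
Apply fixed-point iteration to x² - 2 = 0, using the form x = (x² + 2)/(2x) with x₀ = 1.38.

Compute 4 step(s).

Equation: x² - 2 = 0
Fixed-point form: x = (x² + 2)/(2x)
x₀ = 1.38

x_1 = g(1.380000) = 1.414638
x_2 = g(1.414638) = 1.414214
x_3 = g(1.414214) = 1.414214
x_4 = g(1.414214) = 1.414214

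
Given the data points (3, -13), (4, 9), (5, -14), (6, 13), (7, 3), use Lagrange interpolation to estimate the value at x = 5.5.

Lagrange interpolation formula:
P(x) = Σ yᵢ × Lᵢ(x)
where Lᵢ(x) = Π_{j≠i} (x - xⱼ)/(xᵢ - xⱼ)

L_0(5.5) = (5.5 - 4)/(3 - 4) × (5.5 - 5)/(3 - 5) × (5.5 - 6)/(3 - 6) × (5.5 - 7)/(3 - 7) = 0.023438
L_1(5.5) = (5.5 - 3)/(4 - 3) × (5.5 - 5)/(4 - 5) × (5.5 - 6)/(4 - 6) × (5.5 - 7)/(4 - 7) = -0.156250
L_2(5.5) = (5.5 - 3)/(5 - 3) × (5.5 - 4)/(5 - 4) × (5.5 - 6)/(5 - 6) × (5.5 - 7)/(5 - 7) = 0.703125
L_3(5.5) = (5.5 - 3)/(6 - 3) × (5.5 - 4)/(6 - 4) × (5.5 - 5)/(6 - 5) × (5.5 - 7)/(6 - 7) = 0.468750
L_4(5.5) = (5.5 - 3)/(7 - 3) × (5.5 - 4)/(7 - 4) × (5.5 - 5)/(7 - 5) × (5.5 - 6)/(7 - 6) = -0.039062

P(5.5) = (-13)×L_0(5.5) + 9×L_1(5.5) + (-14)×L_2(5.5) + 13×L_3(5.5) + 3×L_4(5.5)
P(5.5) = -5.578125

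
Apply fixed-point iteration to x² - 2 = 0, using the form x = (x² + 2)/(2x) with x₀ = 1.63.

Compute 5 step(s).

Equation: x² - 2 = 0
Fixed-point form: x = (x² + 2)/(2x)
x₀ = 1.63

x_1 = g(1.630000) = 1.428497
x_2 = g(1.428497) = 1.414285
x_3 = g(1.414285) = 1.414214
x_4 = g(1.414214) = 1.414214
x_5 = g(1.414214) = 1.414214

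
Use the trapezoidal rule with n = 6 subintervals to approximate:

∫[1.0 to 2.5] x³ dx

f(x) = x³
a = 1.0, b = 2.5, n = 6
h = (b - a)/n = 0.250000

Trapezoidal rule: (h/2)[f(x₀) + 2f(x₁) + 2f(x₂) + ... + f(xₙ)]

x_0 = 1.0000, f(x_0) = 1.000000, coefficient = 1
x_1 = 1.2500, f(x_1) = 1.953125, coefficient = 2
x_2 = 1.5000, f(x_2) = 3.375000, coefficient = 2
x_3 = 1.7500, f(x_3) = 5.359375, coefficient = 2
x_4 = 2.0000, f(x_4) = 8.000000, coefficient = 2
x_5 = 2.2500, f(x_5) = 11.390625, coefficient = 2
x_6 = 2.5000, f(x_6) = 15.625000, coefficient = 1

I ≈ (0.250000/2) × 76.781250 = 9.597656
Exact value: 9.515625
Error: 0.082031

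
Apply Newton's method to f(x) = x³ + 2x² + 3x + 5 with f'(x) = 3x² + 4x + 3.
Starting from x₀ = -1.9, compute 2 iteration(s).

f(x) = x³ + 2x² + 3x + 5
f'(x) = 3x² + 4x + 3
x₀ = -1.9

Newton-Raphson formula: x_{n+1} = x_n - f(x_n)/f'(x_n)

Iteration 1:
  f(-1.900000) = -0.339000
  f'(-1.900000) = 6.230000
  x_1 = -1.900000 - (-0.339000)/6.230000 = -1.845586
Iteration 2:
  f(-1.845586) = -0.010794
  f'(-1.845586) = 5.836218
  x_2 = -1.845586 - (-0.010794)/5.836218 = -1.843736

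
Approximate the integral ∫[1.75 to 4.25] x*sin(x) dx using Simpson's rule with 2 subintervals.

f(x) = x*sin(x)
a = 1.75, b = 4.25, n = 2
h = (b - a)/n = 1.250000

Simpson's rule: (h/3)[f(x₀) + 4f(x₁) + 2f(x₂) + ... + f(xₙ)]

x_0 = 1.7500, f(x_0) = 1.721975, coefficient = 1
x_1 = 3.0000, f(x_1) = 0.423360, coefficient = 4
x_2 = 4.2500, f(x_2) = -3.803705, coefficient = 1

I ≈ (1.250000/3) × -0.388289 = -0.161787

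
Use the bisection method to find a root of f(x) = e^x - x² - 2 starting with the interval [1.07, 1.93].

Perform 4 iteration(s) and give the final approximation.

f(x) = e^x - x² - 2
Initial interval: [1.07, 1.93]

Iteration 1:
  c_1 = (1.070000 + 1.930000)/2 = 1.500000
  f(c_1) = f(1.500000) = 0.231689
  f(a) × f(c) < 0, new interval: [1.070000, 1.500000]
Iteration 2:
  c_2 = (1.070000 + 1.500000)/2 = 1.285000
  f(c_2) = f(1.285000) = -0.036557
  f(a) × f(c) ≥ 0, new interval: [1.285000, 1.500000]
Iteration 3:
  c_3 = (1.285000 + 1.500000)/2 = 1.392500
  f(c_3) = f(1.392500) = 0.085843
  f(a) × f(c) < 0, new interval: [1.285000, 1.392500]
Iteration 4:
  c_4 = (1.285000 + 1.392500)/2 = 1.338750
  f(c_4) = f(1.338750) = 0.022021
  f(a) × f(c) < 0, new interval: [1.285000, 1.338750]

After 4 iteration(s), the approximation is c_4 = 1.338750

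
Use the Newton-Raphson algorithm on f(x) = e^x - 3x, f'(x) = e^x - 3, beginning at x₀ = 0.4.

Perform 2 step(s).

f(x) = e^x - 3x
f'(x) = e^x - 3
x₀ = 0.4

Newton-Raphson formula: x_{n+1} = x_n - f(x_n)/f'(x_n)

Iteration 1:
  f(0.400000) = 0.291825
  f'(0.400000) = -1.508175
  x_1 = 0.400000 - 0.291825/(-1.508175) = 0.593495
Iteration 2:
  f(0.593495) = 0.029819
  f'(0.593495) = -1.189695
  x_2 = 0.593495 - 0.029819/(-1.189695) = 0.618560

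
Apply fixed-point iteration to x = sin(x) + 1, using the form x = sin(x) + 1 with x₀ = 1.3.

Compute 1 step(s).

Equation: x = sin(x) + 1
Fixed-point form: x = sin(x) + 1
x₀ = 1.3

x_1 = g(1.300000) = 1.963558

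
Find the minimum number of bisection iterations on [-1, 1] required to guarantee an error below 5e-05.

We need (b-a)/2^n ≤ 5e-05
(1 - (-1))/2^n ≤ 5e-05
2/2^n ≤ 5e-05
2^n ≥ 40000
n ≥ log₂(40000) = 15.29
n ≥ 16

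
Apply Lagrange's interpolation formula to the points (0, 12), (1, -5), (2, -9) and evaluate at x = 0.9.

Lagrange interpolation formula:
P(x) = Σ yᵢ × Lᵢ(x)
where Lᵢ(x) = Π_{j≠i} (x - xⱼ)/(xᵢ - xⱼ)

L_0(0.9) = (0.9 - 1)/(0 - 1) × (0.9 - 2)/(0 - 2) = 0.055000
L_1(0.9) = (0.9 - 0)/(1 - 0) × (0.9 - 2)/(1 - 2) = 0.990000
L_2(0.9) = (0.9 - 0)/(2 - 0) × (0.9 - 1)/(2 - 1) = -0.045000

P(0.9) = 12×L_0(0.9) + (-5)×L_1(0.9) + (-9)×L_2(0.9)
P(0.9) = -3.885000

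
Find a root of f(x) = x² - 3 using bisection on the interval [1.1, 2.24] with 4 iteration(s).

f(x) = x² - 3
Initial interval: [1.1, 2.24]

Iteration 1:
  c_1 = (1.100000 + 2.240000)/2 = 1.670000
  f(c_1) = f(1.670000) = -0.211100
  f(a) × f(c) ≥ 0, new interval: [1.670000, 2.240000]
Iteration 2:
  c_2 = (1.670000 + 2.240000)/2 = 1.955000
  f(c_2) = f(1.955000) = 0.822025
  f(a) × f(c) < 0, new interval: [1.670000, 1.955000]
Iteration 3:
  c_3 = (1.670000 + 1.955000)/2 = 1.812500
  f(c_3) = f(1.812500) = 0.285156
  f(a) × f(c) < 0, new interval: [1.670000, 1.812500]
Iteration 4:
  c_4 = (1.670000 + 1.812500)/2 = 1.741250
  f(c_4) = f(1.741250) = 0.031952
  f(a) × f(c) < 0, new interval: [1.670000, 1.741250]

After 4 iteration(s), the approximation is c_4 = 1.741250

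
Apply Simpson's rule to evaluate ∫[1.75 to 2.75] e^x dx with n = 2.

f(x) = e^x
a = 1.75, b = 2.75, n = 2
h = (b - a)/n = 0.500000

Simpson's rule: (h/3)[f(x₀) + 4f(x₁) + 2f(x₂) + ... + f(xₙ)]

x_0 = 1.7500, f(x_0) = 5.754603, coefficient = 1
x_1 = 2.2500, f(x_1) = 9.487736, coefficient = 4
x_2 = 2.7500, f(x_2) = 15.642632, coefficient = 1

I ≈ (0.500000/3) × 59.348178 = 9.891363
Exact value: 9.888029
Error: 0.003334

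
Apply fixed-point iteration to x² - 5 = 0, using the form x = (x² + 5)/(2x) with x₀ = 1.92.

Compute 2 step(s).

Equation: x² - 5 = 0
Fixed-point form: x = (x² + 5)/(2x)
x₀ = 1.92

x_1 = g(1.920000) = 2.262083
x_2 = g(2.262083) = 2.236218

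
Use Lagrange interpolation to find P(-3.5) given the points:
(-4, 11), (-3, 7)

Lagrange interpolation formula:
P(x) = Σ yᵢ × Lᵢ(x)
where Lᵢ(x) = Π_{j≠i} (x - xⱼ)/(xᵢ - xⱼ)

L_0(-3.5) = (-3.5 - (-3))/(-4 - (-3)) = 0.500000
L_1(-3.5) = (-3.5 - (-4))/(-3 - (-4)) = 0.500000

P(-3.5) = 11×L_0(-3.5) + 7×L_1(-3.5)
P(-3.5) = 9.000000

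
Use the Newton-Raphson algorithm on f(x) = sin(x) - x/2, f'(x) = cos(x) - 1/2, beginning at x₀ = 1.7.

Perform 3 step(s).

f(x) = sin(x) - x/2
f'(x) = cos(x) - 1/2
x₀ = 1.7

Newton-Raphson formula: x_{n+1} = x_n - f(x_n)/f'(x_n)

Iteration 1:
  f(1.700000) = 0.141665
  f'(1.700000) = -0.628844
  x_1 = 1.700000 - 0.141665/(-0.628844) = 1.925278
Iteration 2:
  f(1.925278) = -0.024812
  f'(1.925278) = -0.847104
  x_2 = 1.925278 - (-0.024812)/(-0.847104) = 1.895987
Iteration 3:
  f(1.895987) = -0.000404
  f'(1.895987) = -0.819490
  x_3 = 1.895987 - (-0.000404)/(-0.819490) = 1.895494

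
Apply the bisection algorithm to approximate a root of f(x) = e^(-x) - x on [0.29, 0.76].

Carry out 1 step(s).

f(x) = e^(-x) - x
Initial interval: [0.29, 0.76]

Iteration 1:
  c_1 = (0.290000 + 0.760000)/2 = 0.525000
  f(c_1) = f(0.525000) = 0.066555
  f(a) × f(c) ≥ 0, new interval: [0.525000, 0.760000]

After 1 iteration(s), the approximation is c_1 = 0.525000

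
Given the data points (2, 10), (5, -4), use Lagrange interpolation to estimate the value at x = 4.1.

Lagrange interpolation formula:
P(x) = Σ yᵢ × Lᵢ(x)
where Lᵢ(x) = Π_{j≠i} (x - xⱼ)/(xᵢ - xⱼ)

L_0(4.1) = (4.1 - 5)/(2 - 5) = 0.300000
L_1(4.1) = (4.1 - 2)/(5 - 2) = 0.700000

P(4.1) = 10×L_0(4.1) + (-4)×L_1(4.1)
P(4.1) = 0.200000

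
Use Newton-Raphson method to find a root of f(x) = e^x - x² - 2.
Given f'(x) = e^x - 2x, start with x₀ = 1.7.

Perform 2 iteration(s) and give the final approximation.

f(x) = e^x - x² - 2
f'(x) = e^x - 2x
x₀ = 1.7

Newton-Raphson formula: x_{n+1} = x_n - f(x_n)/f'(x_n)

Iteration 1:
  f(1.700000) = 0.583947
  f'(1.700000) = 2.073947
  x_1 = 1.700000 - 0.583947/2.073947 = 1.418437
Iteration 2:
  f(1.418437) = 0.118695
  f'(1.418437) = 1.293785
  x_2 = 1.418437 - 0.118695/1.293785 = 1.326694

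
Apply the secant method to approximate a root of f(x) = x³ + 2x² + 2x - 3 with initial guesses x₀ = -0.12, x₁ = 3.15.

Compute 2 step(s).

f(x) = x³ + 2x² + 2x - 3
x₀ = -0.12, x₁ = 3.15

Secant formula: x_{n+1} = x_n - f(x_n)(x_n - x_{n-1})/(f(x_n) - f(x_{n-1}))

Iteration 1:
  f(-0.120000) = -3.212928
  f(3.150000) = 54.400875
  x_2 = 3.150000 - 54.400875×(3.150000 - (-0.120000))/(54.400875 - (-3.212928))
       = 0.062357
Iteration 2:
  f(3.150000) = 54.400875
  f(0.062357) = -2.867267
  x_3 = 0.062357 - (-2.867267)×(0.062357 - 3.150000)/(-2.867267 - 54.400875)
       = 0.216947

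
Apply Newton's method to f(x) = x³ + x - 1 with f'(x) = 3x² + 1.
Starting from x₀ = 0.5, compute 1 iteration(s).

f(x) = x³ + x - 1
f'(x) = 3x² + 1
x₀ = 0.5

Newton-Raphson formula: x_{n+1} = x_n - f(x_n)/f'(x_n)

Iteration 1:
  f(0.500000) = -0.375000
  f'(0.500000) = 1.750000
  x_1 = 0.500000 - (-0.375000)/1.750000 = 0.714286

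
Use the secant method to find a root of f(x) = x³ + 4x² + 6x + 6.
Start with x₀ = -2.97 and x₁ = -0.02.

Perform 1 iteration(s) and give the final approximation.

f(x) = x³ + 4x² + 6x + 6
x₀ = -2.97, x₁ = -0.02

Secant formula: x_{n+1} = x_n - f(x_n)(x_n - x_{n-1})/(f(x_n) - f(x_{n-1}))

Iteration 1:
  f(-2.970000) = -2.734473
  f(-0.020000) = 5.881592
  x_2 = -0.020000 - 5.881592×(-0.020000 - (-2.970000))/(5.881592 - (-2.734473))
       = -2.033761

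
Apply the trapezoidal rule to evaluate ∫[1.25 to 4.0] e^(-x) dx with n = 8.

f(x) = e^(-x)
a = 1.25, b = 4.0, n = 8
h = (b - a)/n = 0.343750

Trapezoidal rule: (h/2)[f(x₀) + 2f(x₁) + 2f(x₂) + ... + f(xₙ)]

x_0 = 1.2500, f(x_0) = 0.286505, coefficient = 1
x_1 = 1.5938, f(x_1) = 0.203162, coefficient = 2
x_2 = 1.9375, f(x_2) = 0.144064, coefficient = 2
x_3 = 2.2812, f(x_3) = 0.102156, coefficient = 2
x_4 = 2.6250, f(x_4) = 0.072440, coefficient = 2
x_5 = 2.9688, f(x_5) = 0.051367, coefficient = 2
x_6 = 3.3125, f(x_6) = 0.036425, coefficient = 2
x_7 = 3.6562, f(x_7) = 0.025829, coefficient = 2
x_8 = 4.0000, f(x_8) = 0.018316, coefficient = 1

I ≈ (0.343750/2) × 1.575708 = 0.270825
Exact value: 0.268189
Error: 0.002636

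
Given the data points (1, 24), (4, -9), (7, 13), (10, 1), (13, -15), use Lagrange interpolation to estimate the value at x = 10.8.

Lagrange interpolation formula:
P(x) = Σ yᵢ × Lᵢ(x)
where Lᵢ(x) = Π_{j≠i} (x - xⱼ)/(xᵢ - xⱼ)

L_0(10.8) = (10.8 - 4)/(1 - 4) × (10.8 - 7)/(1 - 7) × (10.8 - 10)/(1 - 10) × (10.8 - 13)/(1 - 13) = -0.023394
L_1(10.8) = (10.8 - 1)/(4 - 1) × (10.8 - 7)/(4 - 7) × (10.8 - 10)/(4 - 10) × (10.8 - 13)/(4 - 13) = 0.134861
L_2(10.8) = (10.8 - 1)/(7 - 1) × (10.8 - 4)/(7 - 4) × (10.8 - 10)/(7 - 10) × (10.8 - 13)/(7 - 13) = -0.361995
L_3(10.8) = (10.8 - 1)/(10 - 1) × (10.8 - 4)/(10 - 4) × (10.8 - 7)/(10 - 7) × (10.8 - 13)/(10 - 13) = 1.146318
L_4(10.8) = (10.8 - 1)/(13 - 1) × (10.8 - 4)/(13 - 4) × (10.8 - 7)/(13 - 7) × (10.8 - 10)/(13 - 10) = 0.104211

P(10.8) = 24×L_0(10.8) + (-9)×L_1(10.8) + 13×L_2(10.8) + 1×L_3(10.8) + (-15)×L_4(10.8)
P(10.8) = -6.897988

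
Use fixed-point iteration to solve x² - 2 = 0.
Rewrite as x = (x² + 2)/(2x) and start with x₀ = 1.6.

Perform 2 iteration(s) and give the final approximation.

Equation: x² - 2 = 0
Fixed-point form: x = (x² + 2)/(2x)
x₀ = 1.6

x_1 = g(1.600000) = 1.425000
x_2 = g(1.425000) = 1.414254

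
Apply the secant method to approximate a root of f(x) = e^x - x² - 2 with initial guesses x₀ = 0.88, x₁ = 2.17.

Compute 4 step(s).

f(x) = e^x - x² - 2
x₀ = 0.88, x₁ = 2.17

Secant formula: x_{n+1} = x_n - f(x_n)(x_n - x_{n-1})/(f(x_n) - f(x_{n-1}))

Iteration 1:
  f(0.880000) = -0.363500
  f(2.170000) = 2.049384
  x_2 = 2.170000 - 2.049384×(2.170000 - 0.880000)/(2.049384 - (-0.363500))
       = 1.074338
Iteration 2:
  f(2.170000) = 2.049384
  f(1.074338) = -0.226148
  x_3 = 1.074338 - (-0.226148)×(1.074338 - 2.170000)/(-0.226148 - 2.049384)
       = 1.183228
Iteration 3:
  f(1.074338) = -0.226148
  f(1.183228) = -0.135132
  x_4 = 1.183228 - (-0.135132)×(1.183228 - 1.074338)/(-0.135132 - (-0.226148))
       = 1.344898
Iteration 4:
  f(1.183228) = -0.135132
  f(1.344898) = 0.029044
  x_5 = 1.344898 - 0.029044×(1.344898 - 1.183228)/(0.029044 - (-0.135132))
       = 1.316297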